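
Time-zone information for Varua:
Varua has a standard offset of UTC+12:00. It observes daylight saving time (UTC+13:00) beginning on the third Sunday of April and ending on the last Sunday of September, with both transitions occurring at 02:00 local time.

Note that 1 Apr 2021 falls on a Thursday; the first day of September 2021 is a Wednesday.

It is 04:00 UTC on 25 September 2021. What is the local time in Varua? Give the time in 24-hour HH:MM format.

17:00

1 April 2021 is a Thursday, so the first Sunday is April 4 and the third is April 18.
1 September 2021 is a Wednesday, so Sundays fall on 5, 12, 19, 26; the last is September 26.
At the standard offset (UTC+12:00), 04:00 UTC + 12h = 16:00 Varua standard time.
Daylight saving runs 18 April – 26 September; the standard-time date in Varua, 25 September 2021, is inside that window, so Varua is at UTC+13:00.
04:00 UTC + 13h = 17:00 local.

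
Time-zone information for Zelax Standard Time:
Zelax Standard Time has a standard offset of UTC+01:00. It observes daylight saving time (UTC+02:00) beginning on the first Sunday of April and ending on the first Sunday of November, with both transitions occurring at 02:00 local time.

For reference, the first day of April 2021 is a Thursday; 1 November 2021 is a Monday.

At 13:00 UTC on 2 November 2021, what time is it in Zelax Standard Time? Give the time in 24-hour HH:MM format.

1 April 2021 is a Thursday, so the first Sunday is April 4.
1 November 2021 is a Monday, so the first Sunday is November 7.
At the standard offset (UTC+01:00), 13:00 UTC + 1h = 14:00 Zelax Standard Time standard time.
The standard-time date in Zelax Standard Time, 2 November 2021, falls between 4 April and 7 November, so daylight saving is in effect and Zelax Standard Time is at UTC+02:00.
13:00 UTC + 2h = 15:00 local.

15:00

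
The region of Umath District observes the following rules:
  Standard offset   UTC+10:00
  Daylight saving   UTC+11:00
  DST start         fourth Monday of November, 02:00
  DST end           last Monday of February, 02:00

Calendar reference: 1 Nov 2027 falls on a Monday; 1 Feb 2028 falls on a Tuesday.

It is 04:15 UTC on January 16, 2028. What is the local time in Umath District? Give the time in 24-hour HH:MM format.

15:15

1 November 2027 is a Monday, so the first Monday is November 1 and the fourth is November 22.
1 February 2028 is a Tuesday, so Mondays fall on 7, 14, 21, 28; the last is February 28.
At the standard offset (UTC+10:00), 04:15 UTC + 10h = 14:15 Umath District standard time.
The standard-time date in Umath District, January 16, 2028, lies within the daylight-saving period (22 November 2027 – 28 February 2028), so Umath District is on daylight time, UTC+11:00.
04:15 UTC + 11h = 15:15 local.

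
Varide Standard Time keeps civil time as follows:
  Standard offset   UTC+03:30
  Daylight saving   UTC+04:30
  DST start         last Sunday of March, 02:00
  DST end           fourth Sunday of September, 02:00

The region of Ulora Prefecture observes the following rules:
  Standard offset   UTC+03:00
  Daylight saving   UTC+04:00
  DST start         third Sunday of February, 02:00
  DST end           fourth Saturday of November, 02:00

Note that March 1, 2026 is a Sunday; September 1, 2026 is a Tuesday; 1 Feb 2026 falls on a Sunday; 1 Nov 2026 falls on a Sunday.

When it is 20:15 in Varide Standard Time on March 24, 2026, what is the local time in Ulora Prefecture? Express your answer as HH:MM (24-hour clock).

20:45

1 March 2026 is a Sunday, so Sundays fall on 1, 8, 15, 22, 29; the last is March 29.
1 September 2026 is a Tuesday, so the first Sunday is September 6 and the fourth is September 27.
Daylight saving runs 29 March – 27 September; March 24, 2026 is outside that window, so Varide Standard Time is on standard time at UTC+03:30.
20:15 Varide Standard Time − 3h30m = 16:45 UTC.
1 February 2026 is a Sunday, so the first Sunday is February 1 and the third is February 15.
1 November 2026 is a Sunday, so the first Saturday is November 7 and the fourth is November 28.
At the standard offset (UTC+03:00), 16:45 UTC + 3h = 19:45 Ulora Prefecture standard time.
The standard-time date in Ulora Prefecture, March 24, 2026, lies within the daylight-saving period (15 February – 28 November), so Ulora Prefecture is on daylight time, UTC+04:00.
16:45 UTC + 4h = 20:45 Ulora Prefecture.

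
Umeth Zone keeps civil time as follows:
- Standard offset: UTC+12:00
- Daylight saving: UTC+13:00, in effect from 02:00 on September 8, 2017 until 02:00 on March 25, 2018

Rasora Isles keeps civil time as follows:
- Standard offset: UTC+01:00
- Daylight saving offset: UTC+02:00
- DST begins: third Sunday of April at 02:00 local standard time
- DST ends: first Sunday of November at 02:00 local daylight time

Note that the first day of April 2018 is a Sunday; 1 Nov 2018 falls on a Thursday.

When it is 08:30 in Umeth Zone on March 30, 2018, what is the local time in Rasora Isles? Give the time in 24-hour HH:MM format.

March 30, 2018 is outside the daylight-saving period (8 September 2017 – 25 March 2018), so Umeth Zone is on standard time, UTC+12:00.
08:30 Umeth Zone − 12h = 20:30 UTC (rolling into the previous day, 29 March 2018).
1 April 2018 is a Sunday, so the first Sunday is April 1 and the third is April 15.
1 November 2018 is a Thursday, so the first Sunday is November 4.
At the standard offset (UTC+01:00), 20:30 UTC + 1h = 21:30 Rasora Isles standard time.
Daylight saving runs 15 April – 4 November; the standard-time date in Rasora Isles, March 29, 2018, is outside that window, so Rasora Isles is on standard time at UTC+01:00.
20:30 UTC + 1h = 21:30 Rasora Isles.

21:30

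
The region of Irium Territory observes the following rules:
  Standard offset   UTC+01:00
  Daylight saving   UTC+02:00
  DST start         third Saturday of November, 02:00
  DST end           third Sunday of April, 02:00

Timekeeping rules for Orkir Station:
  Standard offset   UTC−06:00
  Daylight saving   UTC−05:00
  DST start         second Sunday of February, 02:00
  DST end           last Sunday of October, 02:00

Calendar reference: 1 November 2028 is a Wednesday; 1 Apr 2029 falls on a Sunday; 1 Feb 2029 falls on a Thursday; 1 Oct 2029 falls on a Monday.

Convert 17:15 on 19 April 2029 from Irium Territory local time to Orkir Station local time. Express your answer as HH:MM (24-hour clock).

1 November 2028 is a Wednesday, so the first Saturday is November 4 and the third is November 18.
1 April 2029 is a Sunday, so the first Sunday is April 1 and the third is April 15.
19 April 2029 is outside the daylight-saving period (18 November 2028 – 15 April 2029), so Irium Territory is on standard time, UTC+01:00.
17:15 Irium Territory − 1h = 16:15 UTC.
1 February 2029 is a Thursday, so the first Sunday is February 4 and the second is February 11.
1 October 2029 is a Monday, so Sundays fall on 7, 14, 21, 28; the last is October 28.
At the standard offset (UTC−06:00), 16:15 UTC − 6h = 10:15 Orkir Station standard time.
The standard-time date in Orkir Station, 19 April 2029, lies within the daylight-saving period (11 February – 28 October), so Orkir Station is on daylight time, UTC−05:00.
16:15 UTC − 5h = 11:15 Orkir Station.

11:15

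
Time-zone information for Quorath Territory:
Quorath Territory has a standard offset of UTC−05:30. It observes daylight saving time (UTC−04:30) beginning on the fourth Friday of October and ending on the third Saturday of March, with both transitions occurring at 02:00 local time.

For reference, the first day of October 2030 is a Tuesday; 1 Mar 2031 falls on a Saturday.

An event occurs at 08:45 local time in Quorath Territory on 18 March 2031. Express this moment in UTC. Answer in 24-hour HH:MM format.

1 October 2030 is a Tuesday, so the first Friday is October 4 and the fourth is October 25.
1 March 2031 is a Saturday, so the first Saturday is March 1 and the third is March 15.
18 March 2031 does not fall between 25 October 2030 and 15 March 2031, so daylight saving is not in effect and Quorath Territory is at UTC−05:30.
08:45 local + 5h30m = 14:15 UTC.

14:15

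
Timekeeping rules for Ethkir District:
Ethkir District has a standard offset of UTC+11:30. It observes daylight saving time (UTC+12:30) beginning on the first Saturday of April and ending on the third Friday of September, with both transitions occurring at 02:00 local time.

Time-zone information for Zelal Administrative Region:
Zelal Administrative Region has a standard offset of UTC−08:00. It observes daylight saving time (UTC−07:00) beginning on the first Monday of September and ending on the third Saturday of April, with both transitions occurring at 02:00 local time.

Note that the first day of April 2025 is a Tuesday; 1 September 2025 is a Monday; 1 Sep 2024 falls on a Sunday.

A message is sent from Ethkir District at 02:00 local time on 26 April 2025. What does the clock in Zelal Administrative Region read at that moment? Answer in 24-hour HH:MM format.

1 April 2025 is a Tuesday, so the first Saturday is April 5.
1 September 2025 is a Monday, so the first Friday is September 5 and the third is September 19.
Daylight saving runs 5 April – 19 September; 26 April 2025 is inside that window, so Ethkir District is at UTC+12:30.
02:00 Ethkir District − 12h30m = 13:30 UTC (rolling into the previous day, 25 April 2025).
1 September 2024 is a Sunday, so the first Monday is September 2.
1 April 2025 is a Tuesday, so the first Saturday is April 5 and the third is April 19.
At the standard offset (UTC−08:00), 13:30 UTC − 8h = 05:30 Zelal Administrative Region standard time.
The standard-time date in Zelal Administrative Region, 25 April 2025, is outside the daylight-saving period (2 September 2024 – 19 April 2025), so Zelal Administrative Region is on standard time, UTC−08:00.
13:30 UTC − 8h = 05:30 Zelal Administrative Region.

05:30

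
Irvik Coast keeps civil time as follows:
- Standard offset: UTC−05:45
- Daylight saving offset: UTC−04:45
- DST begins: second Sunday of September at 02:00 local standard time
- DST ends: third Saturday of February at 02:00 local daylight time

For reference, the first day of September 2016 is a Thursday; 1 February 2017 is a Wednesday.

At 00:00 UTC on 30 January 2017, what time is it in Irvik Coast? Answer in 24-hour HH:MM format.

1 September 2016 is a Thursday, so the first Sunday is September 4 and the second is September 11.
1 February 2017 is a Wednesday, so the first Saturday is February 4 and the third is February 18.
At the standard offset (UTC−05:45), 00:00 UTC − 5h45m = 18:15 Irvik Coast standard time (rolling into the previous day, 29 January 2017).
The standard-time date in Irvik Coast, 29 January 2017, lies within the daylight-saving period (11 September 2016 – 18 February 2017), so Irvik Coast is on daylight time, UTC−04:45.
00:00 UTC − 4h45m = 19:15 local (rolling into the previous day, 29 January 2017).

19:15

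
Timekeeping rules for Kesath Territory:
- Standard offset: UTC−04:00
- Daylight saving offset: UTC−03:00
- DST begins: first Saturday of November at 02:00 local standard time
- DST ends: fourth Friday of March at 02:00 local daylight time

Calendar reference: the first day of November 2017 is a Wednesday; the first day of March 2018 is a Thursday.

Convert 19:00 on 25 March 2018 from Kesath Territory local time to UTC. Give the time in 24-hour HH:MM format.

23:00

1 November 2017 is a Wednesday, so the first Saturday is November 4.
1 March 2018 is a Thursday, so the first Friday is March 2 and the fourth is March 23.
25 March 2018 is outside the daylight-saving period (4 November 2017 – 23 March 2018), so Kesath Territory is on standard time, UTC−04:00.
19:00 local + 4h = 23:00 UTC.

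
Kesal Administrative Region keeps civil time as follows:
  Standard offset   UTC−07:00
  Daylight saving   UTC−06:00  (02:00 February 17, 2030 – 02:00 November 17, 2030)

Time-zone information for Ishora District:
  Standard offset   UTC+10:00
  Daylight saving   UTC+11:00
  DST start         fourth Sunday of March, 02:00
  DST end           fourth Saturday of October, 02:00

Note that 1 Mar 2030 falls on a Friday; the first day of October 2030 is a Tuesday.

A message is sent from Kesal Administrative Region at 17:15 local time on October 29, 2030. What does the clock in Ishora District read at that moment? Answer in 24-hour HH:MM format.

09:15

October 29, 2030 lies within the daylight-saving period (17 February – 17 November), so Kesal Administrative Region is on daylight time, UTC−06:00.
17:15 Kesal Administrative Region + 6h = 23:15 UTC.
1 March 2030 is a Friday, so the first Sunday is March 3 and the fourth is March 24.
1 October 2030 is a Tuesday, so the first Saturday is October 5 and the fourth is October 26.
At the standard offset (UTC+10:00), 23:15 UTC + 10h = 09:15 Ishora District standard time (rolling into the next day, 30 October 2030).
Daylight saving runs 24 March – 26 October; the standard-time date in Ishora District, October 30, 2030, is outside that window, so Ishora District is on standard time at UTC+10:00.
23:15 UTC + 10h = 09:15 Ishora District (rolling into the next day, 30 October 2030).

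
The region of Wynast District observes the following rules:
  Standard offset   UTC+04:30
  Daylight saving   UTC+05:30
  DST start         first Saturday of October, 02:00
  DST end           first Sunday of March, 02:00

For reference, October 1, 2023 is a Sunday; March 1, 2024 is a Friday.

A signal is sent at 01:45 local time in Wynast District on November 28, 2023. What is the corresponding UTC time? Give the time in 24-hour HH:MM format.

20:15

1 October 2023 is a Sunday, so the first Saturday is October 7.
1 March 2024 is a Friday, so the first Sunday is March 3.
Daylight saving runs 7 October 2023 – 3 March 2024; November 28, 2023 is inside that window, so Wynast District is at UTC+05:30.
01:45 local − 5h30m = 20:15 UTC (rolling into the previous day, 27 November 2023).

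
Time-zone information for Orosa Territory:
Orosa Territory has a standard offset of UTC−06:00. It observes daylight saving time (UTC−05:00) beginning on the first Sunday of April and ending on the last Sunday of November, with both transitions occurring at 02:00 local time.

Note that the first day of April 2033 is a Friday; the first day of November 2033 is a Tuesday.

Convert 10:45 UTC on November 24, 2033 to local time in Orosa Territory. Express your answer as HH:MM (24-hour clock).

05:45

1 April 2033 is a Friday, so the first Sunday is April 3.
1 November 2033 is a Tuesday, so Sundays fall on 6, 13, 20, 27; the last is November 27.
At the standard offset (UTC−06:00), 10:45 UTC − 6h = 04:45 Orosa Territory standard time.
Daylight saving runs 3 April – 27 November; the standard-time date in Orosa Territory, November 24, 2033, is inside that window, so Orosa Territory is at UTC−05:00.
10:45 UTC − 5h = 05:45 local.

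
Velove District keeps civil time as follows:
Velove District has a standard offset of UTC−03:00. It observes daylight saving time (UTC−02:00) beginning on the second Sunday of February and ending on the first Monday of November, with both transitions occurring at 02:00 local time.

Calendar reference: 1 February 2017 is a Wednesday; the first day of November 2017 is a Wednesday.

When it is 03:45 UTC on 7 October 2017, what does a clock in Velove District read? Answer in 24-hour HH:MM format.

01:45

1 February 2017 is a Wednesday, so the first Sunday is February 5 and the second is February 12.
1 November 2017 is a Wednesday, so the first Monday is November 6.
At the standard offset (UTC−03:00), 03:45 UTC − 3h = 00:45 Velove District standard time.
The standard-time date in Velove District, 7 October 2017, falls between 12 February and 6 November, so daylight saving is in effect and Velove District is at UTC−02:00.
03:45 UTC − 2h = 01:45 local.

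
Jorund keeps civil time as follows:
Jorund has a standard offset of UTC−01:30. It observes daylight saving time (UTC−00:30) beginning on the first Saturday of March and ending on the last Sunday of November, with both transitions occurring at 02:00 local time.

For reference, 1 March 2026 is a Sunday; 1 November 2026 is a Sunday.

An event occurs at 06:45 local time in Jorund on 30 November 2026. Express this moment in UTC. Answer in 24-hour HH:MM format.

08:15

1 March 2026 is a Sunday, so the first Saturday is March 7.
1 November 2026 is a Sunday, so Sundays fall on 1, 8, 15, 22, 29; the last is November 29.
30 November 2026 is outside the daylight-saving period (7 March – 29 November), so Jorund is on standard time, UTC−01:30.
06:45 local + 1h30m = 08:15 UTC.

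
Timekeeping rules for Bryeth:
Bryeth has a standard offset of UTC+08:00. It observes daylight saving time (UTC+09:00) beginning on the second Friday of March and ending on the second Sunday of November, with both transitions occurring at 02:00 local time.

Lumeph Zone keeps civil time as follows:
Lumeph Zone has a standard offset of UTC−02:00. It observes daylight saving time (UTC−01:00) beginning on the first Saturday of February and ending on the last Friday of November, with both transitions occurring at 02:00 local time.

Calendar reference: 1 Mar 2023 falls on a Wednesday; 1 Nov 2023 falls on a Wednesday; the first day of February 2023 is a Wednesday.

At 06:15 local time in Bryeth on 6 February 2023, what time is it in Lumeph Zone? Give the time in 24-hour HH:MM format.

21:15

1 March 2023 is a Wednesday, so the first Friday is March 3 and the second is March 10.
1 November 2023 is a Wednesday, so the first Sunday is November 5 and the second is November 12.
6 February 2023 is outside the daylight-saving period (10 March – 12 November), so Bryeth is on standard time, UTC+08:00.
06:15 Bryeth − 8h = 22:15 UTC (rolling into the previous day, 5 February 2023).
1 February 2023 is a Wednesday, so the first Saturday is February 4.
1 November 2023 is a Wednesday, so Fridays fall on 3, 10, 17, 24; the last is November 24.
At the standard offset (UTC−02:00), 22:15 UTC − 2h = 20:15 Lumeph Zone standard time.
Daylight saving runs 4 February – 24 November; the standard-time date in Lumeph Zone, 5 February 2023, is inside that window, so Lumeph Zone is at UTC−01:00.
22:15 UTC − 1h = 21:15 Lumeph Zone.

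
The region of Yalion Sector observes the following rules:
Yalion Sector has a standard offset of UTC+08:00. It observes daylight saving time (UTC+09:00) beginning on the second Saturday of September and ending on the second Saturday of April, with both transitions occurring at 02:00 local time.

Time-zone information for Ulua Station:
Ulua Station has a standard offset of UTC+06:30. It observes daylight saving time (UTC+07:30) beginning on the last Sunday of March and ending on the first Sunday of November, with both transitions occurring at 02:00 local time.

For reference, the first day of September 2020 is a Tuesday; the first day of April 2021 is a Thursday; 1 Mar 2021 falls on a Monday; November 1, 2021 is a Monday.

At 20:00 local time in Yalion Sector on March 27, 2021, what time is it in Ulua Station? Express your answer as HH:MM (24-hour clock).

17:30

1 September 2020 is a Tuesday, so the first Saturday is September 5 and the second is September 12.
1 April 2021 is a Thursday, so the first Saturday is April 3 and the second is April 10.
March 27, 2021 lies within the daylight-saving period (12 September 2020 – 10 April 2021), so Yalion Sector is on daylight time, UTC+09:00.
20:00 Yalion Sector − 9h = 11:00 UTC.
1 March 2021 is a Monday, so Sundays fall on 7, 14, 21, 28; the last is March 28.
1 November 2021 is a Monday, so the first Sunday is November 7.
At the standard offset (UTC+06:30), 11:00 UTC + 6h30m = 17:30 Ulua Station standard time.
The standard-time date in Ulua Station, March 27, 2021, does not fall between 28 March and 7 November, so daylight saving is not in effect and Ulua Station is at UTC+06:30.
11:00 UTC + 6h30m = 17:30 Ulua Station.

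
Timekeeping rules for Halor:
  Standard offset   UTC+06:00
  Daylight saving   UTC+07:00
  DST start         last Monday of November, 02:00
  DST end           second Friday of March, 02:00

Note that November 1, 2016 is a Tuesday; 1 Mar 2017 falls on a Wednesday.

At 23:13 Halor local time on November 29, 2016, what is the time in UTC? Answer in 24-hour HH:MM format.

16:13

1 November 2016 is a Tuesday, so Mondays fall on 7, 14, 21, 28; the last is November 28.
1 March 2017 is a Wednesday, so the first Friday is March 3 and the second is March 10.
November 29, 2016 falls between 28 November 2016 and 10 March 2017, so daylight saving is in effect and Halor is at UTC+07:00.
23:13 local − 7h = 16:13 UTC.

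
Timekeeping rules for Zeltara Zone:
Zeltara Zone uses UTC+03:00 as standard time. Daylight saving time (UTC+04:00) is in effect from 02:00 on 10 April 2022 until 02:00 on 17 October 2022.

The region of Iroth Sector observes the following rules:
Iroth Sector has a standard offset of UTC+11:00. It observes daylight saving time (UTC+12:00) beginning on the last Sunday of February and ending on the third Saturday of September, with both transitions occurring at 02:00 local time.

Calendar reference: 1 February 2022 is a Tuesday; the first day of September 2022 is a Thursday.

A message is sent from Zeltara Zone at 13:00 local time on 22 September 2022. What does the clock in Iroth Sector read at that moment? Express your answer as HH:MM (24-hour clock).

22 September 2022 falls between 10 April and 17 October, so daylight saving is in effect and Zeltara Zone is at UTC+04:00.
13:00 Zeltara Zone − 4h = 09:00 UTC.
1 February 2022 is a Tuesday, so Sundays fall on 6, 13, 20, 27; the last is February 27.
1 September 2022 is a Thursday, so the first Saturday is September 3 and the third is September 17.
At the standard offset (UTC+11:00), 09:00 UTC + 11h = 20:00 Iroth Sector standard time.
Daylight saving runs 27 February – 17 September; the standard-time date in Iroth Sector, 22 September 2022, is outside that window, so Iroth Sector is on standard time at UTC+11:00.
09:00 UTC + 11h = 20:00 Iroth Sector.

20:00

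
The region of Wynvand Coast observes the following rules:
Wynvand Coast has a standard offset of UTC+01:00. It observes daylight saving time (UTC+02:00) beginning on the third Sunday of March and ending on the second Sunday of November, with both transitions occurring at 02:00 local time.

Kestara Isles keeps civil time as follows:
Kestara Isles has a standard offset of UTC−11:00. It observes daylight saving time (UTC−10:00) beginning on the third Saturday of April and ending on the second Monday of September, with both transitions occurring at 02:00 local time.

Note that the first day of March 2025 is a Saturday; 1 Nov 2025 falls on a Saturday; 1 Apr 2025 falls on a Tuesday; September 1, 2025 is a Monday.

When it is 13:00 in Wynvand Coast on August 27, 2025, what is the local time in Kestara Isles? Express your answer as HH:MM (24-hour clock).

01:00

1 March 2025 is a Saturday, so the first Sunday is March 2 and the third is March 16.
1 November 2025 is a Saturday, so the first Sunday is November 2 and the second is November 9.
Daylight saving runs 16 March – 9 November; August 27, 2025 is inside that window, so Wynvand Coast is at UTC+02:00.
13:00 Wynvand Coast − 2h = 11:00 UTC.
1 April 2025 is a Tuesday, so the first Saturday is April 5 and the third is April 19.
1 September 2025 is a Monday, so the first Monday is September 1 and the second is September 8.
At the standard offset (UTC−11:00), 11:00 UTC − 11h = 00:00 Kestara Isles standard time.
Daylight saving runs 19 April – 8 September; the standard-time date in Kestara Isles, August 27, 2025, is inside that window, so Kestara Isles is at UTC−10:00.
11:00 UTC − 10h = 01:00 Kestara Isles.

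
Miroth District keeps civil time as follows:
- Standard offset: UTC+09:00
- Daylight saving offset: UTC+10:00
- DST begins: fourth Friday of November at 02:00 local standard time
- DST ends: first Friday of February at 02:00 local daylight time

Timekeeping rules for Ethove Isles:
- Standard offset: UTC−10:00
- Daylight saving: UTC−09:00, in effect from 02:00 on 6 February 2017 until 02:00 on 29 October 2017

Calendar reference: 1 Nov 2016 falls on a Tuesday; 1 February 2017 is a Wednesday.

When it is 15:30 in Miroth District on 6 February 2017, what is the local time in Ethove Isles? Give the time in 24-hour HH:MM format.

20:30

1 November 2016 is a Tuesday, so the first Friday is November 4 and the fourth is November 25.
1 February 2017 is a Wednesday, so the first Friday is February 3.
6 February 2017 is outside the daylight-saving period (25 November 2016 – 3 February 2017), so Miroth District is on standard time, UTC+09:00.
15:30 Miroth District − 9h = 06:30 UTC.
At the standard offset (UTC−10:00), 06:30 UTC − 10h = 20:30 Ethove Isles standard time (rolling into the previous day, 5 February 2017).
Daylight saving runs 6 February – 29 October; the standard-time date in Ethove Isles, 5 February 2017, is outside that window, so Ethove Isles is on standard time at UTC−10:00.
06:30 UTC − 10h = 20:30 Ethove Isles (rolling into the previous day, 5 February 2017).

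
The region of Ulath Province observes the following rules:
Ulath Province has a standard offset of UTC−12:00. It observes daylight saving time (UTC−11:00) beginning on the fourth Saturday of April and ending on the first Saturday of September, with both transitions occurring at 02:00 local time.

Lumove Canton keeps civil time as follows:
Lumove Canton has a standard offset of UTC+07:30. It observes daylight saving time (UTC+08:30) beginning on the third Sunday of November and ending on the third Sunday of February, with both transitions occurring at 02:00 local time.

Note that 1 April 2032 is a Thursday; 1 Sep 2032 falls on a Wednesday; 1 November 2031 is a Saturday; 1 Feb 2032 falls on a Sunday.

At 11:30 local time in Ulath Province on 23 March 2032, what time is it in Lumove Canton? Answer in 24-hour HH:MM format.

1 April 2032 is a Thursday, so the first Saturday is April 3 and the fourth is April 24.
1 September 2032 is a Wednesday, so the first Saturday is September 4.
23 March 2032 does not fall between 24 April and 4 September, so daylight saving is not in effect and Ulath Province is at UTC−12:00.
11:30 Ulath Province + 12h = 23:30 UTC.
1 November 2031 is a Saturday, so the first Sunday is November 2 and the third is November 16.
1 February 2032 is a Sunday, so the first Sunday is February 1 and the third is February 15.
At the standard offset (UTC+07:30), 23:30 UTC + 7h30m = 07:00 Lumove Canton standard time (rolling into the next day, 24 March 2032).
The standard-time date in Lumove Canton, 24 March 2032, does not fall between 16 November 2031 and 15 February 2032, so daylight saving is not in effect and Lumove Canton is at UTC+07:30.
23:30 UTC + 7h30m = 07:00 Lumove Canton (rolling into the next day, 24 March 2032).

07:00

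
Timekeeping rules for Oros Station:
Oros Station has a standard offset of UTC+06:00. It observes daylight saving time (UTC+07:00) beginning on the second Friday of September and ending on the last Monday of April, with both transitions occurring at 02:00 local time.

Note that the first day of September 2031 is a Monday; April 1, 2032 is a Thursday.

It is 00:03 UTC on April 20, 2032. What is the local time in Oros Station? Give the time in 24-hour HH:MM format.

1 September 2031 is a Monday, so the first Friday is September 5 and the second is September 12.
1 April 2032 is a Thursday, so Mondays fall on 5, 12, 19, 26; the last is April 26.
At the standard offset (UTC+06:00), 00:03 UTC + 6h = 06:03 Oros Station standard time.
The standard-time date in Oros Station, April 20, 2032, lies within the daylight-saving period (12 September 2031 – 26 April 2032), so Oros Station is on daylight time, UTC+07:00.
00:03 UTC + 7h = 07:03 local.

07:03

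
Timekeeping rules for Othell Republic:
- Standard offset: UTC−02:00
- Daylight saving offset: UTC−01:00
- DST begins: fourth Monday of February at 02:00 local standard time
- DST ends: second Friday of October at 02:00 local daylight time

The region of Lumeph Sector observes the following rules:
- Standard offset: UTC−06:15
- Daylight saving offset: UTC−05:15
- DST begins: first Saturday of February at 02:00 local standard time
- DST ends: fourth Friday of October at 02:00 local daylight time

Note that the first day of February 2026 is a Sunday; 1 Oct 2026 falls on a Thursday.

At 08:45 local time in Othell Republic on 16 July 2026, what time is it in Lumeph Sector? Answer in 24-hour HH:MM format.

04:30

1 February 2026 is a Sunday, so the first Monday is February 2 and the fourth is February 23.
1 October 2026 is a Thursday, so the first Friday is October 2 and the second is October 9.
Daylight saving runs 23 February – 9 October; 16 July 2026 is inside that window, so Othell Republic is at UTC−01:00.
08:45 Othell Republic + 1h = 09:45 UTC.
1 February 2026 is a Sunday, so the first Saturday is February 7.
1 October 2026 is a Thursday, so the first Friday is October 2 and the fourth is October 23.
At the standard offset (UTC−06:15), 09:45 UTC − 6h15m = 03:30 Lumeph Sector standard time.
Daylight saving runs 7 February – 23 October; the standard-time date in Lumeph Sector, 16 July 2026, is inside that window, so Lumeph Sector is at UTC−05:15.
09:45 UTC − 5h15m = 04:30 Lumeph Sector.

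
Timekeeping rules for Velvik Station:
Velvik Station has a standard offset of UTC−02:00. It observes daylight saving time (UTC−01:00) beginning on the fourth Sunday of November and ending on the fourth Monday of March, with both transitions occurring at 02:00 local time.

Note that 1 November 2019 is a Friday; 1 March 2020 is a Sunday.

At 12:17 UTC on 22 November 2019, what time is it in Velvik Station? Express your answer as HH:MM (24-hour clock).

10:17

1 November 2019 is a Friday, so the first Sunday is November 3 and the fourth is November 24.
1 March 2020 is a Sunday, so the first Monday is March 2 and the fourth is March 23.
At the standard offset (UTC−02:00), 12:17 UTC − 2h = 10:17 Velvik Station standard time.
The standard-time date in Velvik Station, 22 November 2019, is outside the daylight-saving period (24 November 2019 – 23 March 2020), so Velvik Station is on standard time, UTC−02:00.
12:17 UTC − 2h = 10:17 local.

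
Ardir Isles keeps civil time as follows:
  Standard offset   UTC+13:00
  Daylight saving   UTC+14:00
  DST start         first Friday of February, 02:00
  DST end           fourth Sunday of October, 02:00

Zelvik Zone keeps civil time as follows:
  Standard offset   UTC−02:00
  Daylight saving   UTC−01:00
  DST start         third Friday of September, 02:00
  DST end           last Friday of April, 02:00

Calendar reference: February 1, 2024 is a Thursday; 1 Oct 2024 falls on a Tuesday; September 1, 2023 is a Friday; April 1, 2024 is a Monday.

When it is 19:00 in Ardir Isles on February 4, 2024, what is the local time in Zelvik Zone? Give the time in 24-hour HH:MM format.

1 February 2024 is a Thursday, so the first Friday is February 2.
1 October 2024 is a Tuesday, so the first Sunday is October 6 and the fourth is October 27.
February 4, 2024 falls between 2 February and 27 October, so daylight saving is in effect and Ardir Isles is at UTC+14:00.
19:00 Ardir Isles − 14h = 05:00 UTC.
1 September 2023 is a Friday, so the first Friday is September 1 and the third is September 15.
1 April 2024 is a Monday, so Fridays fall on 5, 12, 19, 26; the last is April 26.
At the standard offset (UTC−02:00), 05:00 UTC − 2h = 03:00 Zelvik Zone standard time.
The standard-time date in Zelvik Zone, February 4, 2024, falls between 15 September 2023 and 26 April 2024, so daylight saving is in effect and Zelvik Zone is at UTC−01:00.
05:00 UTC − 1h = 04:00 Zelvik Zone.

04:00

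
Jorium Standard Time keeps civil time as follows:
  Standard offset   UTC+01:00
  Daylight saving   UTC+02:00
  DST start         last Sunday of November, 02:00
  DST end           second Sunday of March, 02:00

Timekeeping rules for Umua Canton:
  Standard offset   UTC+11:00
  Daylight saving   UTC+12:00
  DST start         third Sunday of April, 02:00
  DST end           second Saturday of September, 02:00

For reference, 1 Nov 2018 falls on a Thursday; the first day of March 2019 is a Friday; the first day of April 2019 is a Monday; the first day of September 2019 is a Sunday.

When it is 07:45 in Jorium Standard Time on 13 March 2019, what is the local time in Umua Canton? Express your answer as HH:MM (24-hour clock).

17:45

1 November 2018 is a Thursday, so Sundays fall on 4, 11, 18, 25; the last is November 25.
1 March 2019 is a Friday, so the first Sunday is March 3 and the second is March 10.
Daylight saving runs 25 November 2018 – 10 March 2019; 13 March 2019 is outside that window, so Jorium Standard Time is on standard time at UTC+01:00.
07:45 Jorium Standard Time − 1h = 06:45 UTC.
1 April 2019 is a Monday, so the first Sunday is April 7 and the third is April 21.
1 September 2019 is a Sunday, so the first Saturday is September 7 and the second is September 14.
At the standard offset (UTC+11:00), 06:45 UTC + 11h = 17:45 Umua Canton standard time.
Daylight saving runs 21 April – 14 September; the standard-time date in Umua Canton, 13 March 2019, is outside that window, so Umua Canton is on standard time at UTC+11:00.
06:45 UTC + 11h = 17:45 Umua Canton.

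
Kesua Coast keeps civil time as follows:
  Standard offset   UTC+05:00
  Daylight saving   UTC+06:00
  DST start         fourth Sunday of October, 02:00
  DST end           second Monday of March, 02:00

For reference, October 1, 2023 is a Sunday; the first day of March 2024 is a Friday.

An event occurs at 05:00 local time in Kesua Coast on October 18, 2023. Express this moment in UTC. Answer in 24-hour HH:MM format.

00:00

1 October 2023 is a Sunday, so the first Sunday is October 1 and the fourth is October 22.
1 March 2024 is a Friday, so the first Monday is March 4 and the second is March 11.
October 18, 2023 does not fall between 22 October 2023 and 11 March 2024, so daylight saving is not in effect and Kesua Coast is at UTC+05:00.
05:00 local − 5h = 00:00 UTC.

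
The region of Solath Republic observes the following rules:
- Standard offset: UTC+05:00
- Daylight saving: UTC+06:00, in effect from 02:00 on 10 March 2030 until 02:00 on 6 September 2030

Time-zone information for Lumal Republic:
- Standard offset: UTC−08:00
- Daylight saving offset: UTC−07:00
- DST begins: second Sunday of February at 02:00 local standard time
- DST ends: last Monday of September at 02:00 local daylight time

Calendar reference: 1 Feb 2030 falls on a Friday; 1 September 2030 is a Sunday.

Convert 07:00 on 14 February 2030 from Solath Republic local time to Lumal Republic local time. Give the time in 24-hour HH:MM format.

14 February 2030 does not fall between 10 March and 6 September, so daylight saving is not in effect and Solath Republic is at UTC+05:00.
07:00 Solath Republic − 5h = 02:00 UTC.
1 February 2030 is a Friday, so the first Sunday is February 3 and the second is February 10.
1 September 2030 is a Sunday, so Mondays fall on 2, 9, 16, 23, 30; the last is September 30.
At the standard offset (UTC−08:00), 02:00 UTC − 8h = 18:00 Lumal Republic standard time (rolling into the previous day, 13 February 2030).
The standard-time date in Lumal Republic, 13 February 2030, lies within the daylight-saving period (10 February – 30 September), so Lumal Republic is on daylight time, UTC−07:00.
02:00 UTC − 7h = 19:00 Lumal Republic (rolling into the previous day, 13 February 2030).

19:00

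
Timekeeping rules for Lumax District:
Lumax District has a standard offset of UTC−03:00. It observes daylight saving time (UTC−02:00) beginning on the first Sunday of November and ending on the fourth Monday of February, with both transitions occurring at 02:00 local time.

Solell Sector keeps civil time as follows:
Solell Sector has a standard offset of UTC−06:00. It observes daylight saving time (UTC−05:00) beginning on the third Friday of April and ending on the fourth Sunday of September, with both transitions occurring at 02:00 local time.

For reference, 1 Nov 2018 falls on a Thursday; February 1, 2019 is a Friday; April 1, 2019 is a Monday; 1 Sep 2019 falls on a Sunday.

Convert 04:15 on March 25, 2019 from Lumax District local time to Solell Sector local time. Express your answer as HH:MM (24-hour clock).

1 November 2018 is a Thursday, so the first Sunday is November 4.
1 February 2019 is a Friday, so the first Monday is February 4 and the fourth is February 25.
March 25, 2019 does not fall between 4 November 2018 and 25 February 2019, so daylight saving is not in effect and Lumax District is at UTC−03:00.
04:15 Lumax District + 3h = 07:15 UTC.
1 April 2019 is a Monday, so the first Friday is April 5 and the third is April 19.
1 September 2019 is a Sunday, so the first Sunday is September 1 and the fourth is September 22.
At the standard offset (UTC−06:00), 07:15 UTC − 6h = 01:15 Solell Sector standard time.
The standard-time date in Solell Sector, March 25, 2019, does not fall between 19 April and 22 September, so daylight saving is not in effect and Solell Sector is at UTC−06:00.
07:15 UTC − 6h = 01:15 Solell Sector.

01:15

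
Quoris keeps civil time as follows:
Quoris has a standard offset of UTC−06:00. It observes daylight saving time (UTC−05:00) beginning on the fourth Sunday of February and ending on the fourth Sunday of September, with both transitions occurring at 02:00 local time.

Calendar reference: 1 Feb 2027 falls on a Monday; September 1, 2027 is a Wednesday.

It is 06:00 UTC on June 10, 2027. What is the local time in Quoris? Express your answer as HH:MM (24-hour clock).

01:00

1 February 2027 is a Monday, so the first Sunday is February 7 and the fourth is February 28.
1 September 2027 is a Wednesday, so the first Sunday is September 5 and the fourth is September 26.
At the standard offset (UTC−06:00), 06:00 UTC − 6h = 00:00 Quoris standard time.
Daylight saving runs 28 February – 26 September; the standard-time date in Quoris, June 10, 2027, is inside that window, so Quoris is at UTC−05:00.
06:00 UTC − 5h = 01:00 local.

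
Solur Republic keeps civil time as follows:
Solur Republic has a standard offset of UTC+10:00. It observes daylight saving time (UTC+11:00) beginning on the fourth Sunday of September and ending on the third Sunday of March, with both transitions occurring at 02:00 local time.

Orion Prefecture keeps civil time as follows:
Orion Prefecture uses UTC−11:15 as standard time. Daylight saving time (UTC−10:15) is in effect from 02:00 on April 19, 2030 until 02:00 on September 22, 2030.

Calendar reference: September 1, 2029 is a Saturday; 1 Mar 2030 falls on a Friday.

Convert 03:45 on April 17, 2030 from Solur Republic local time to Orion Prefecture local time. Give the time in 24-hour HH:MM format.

1 September 2029 is a Saturday, so the first Sunday is September 2 and the fourth is September 23.
1 March 2030 is a Friday, so the first Sunday is March 3 and the third is March 17.
April 17, 2030 is outside the daylight-saving period (23 September 2029 – 17 March 2030), so Solur Republic is on standard time, UTC+10:00.
03:45 Solur Republic − 10h = 17:45 UTC (rolling into the previous day, 16 April 2030).
At the standard offset (UTC−11:15), 17:45 UTC − 11h15m = 06:30 Orion Prefecture standard time.
The standard-time date in Orion Prefecture, April 16, 2030, is outside the daylight-saving period (19 April – 22 September), so Orion Prefecture is on standard time, UTC−11:15.
17:45 UTC − 11h15m = 06:30 Orion Prefecture.

06:30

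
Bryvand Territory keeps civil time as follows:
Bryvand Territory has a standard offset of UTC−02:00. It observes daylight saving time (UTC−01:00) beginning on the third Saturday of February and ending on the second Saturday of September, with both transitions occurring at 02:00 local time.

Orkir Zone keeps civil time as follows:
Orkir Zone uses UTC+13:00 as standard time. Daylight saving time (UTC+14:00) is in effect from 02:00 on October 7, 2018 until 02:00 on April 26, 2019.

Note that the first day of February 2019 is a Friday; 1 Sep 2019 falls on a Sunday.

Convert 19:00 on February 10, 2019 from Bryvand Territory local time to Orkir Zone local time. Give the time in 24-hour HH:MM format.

1 February 2019 is a Friday, so the first Saturday is February 2 and the third is February 16.
1 September 2019 is a Sunday, so the first Saturday is September 7 and the second is September 14.
Daylight saving runs 16 February – 14 September; February 10, 2019 is outside that window, so Bryvand Territory is on standard time at UTC−02:00.
19:00 Bryvand Territory + 2h = 21:00 UTC.
At the standard offset (UTC+13:00), 21:00 UTC + 13h = 10:00 Orkir Zone standard time (rolling into the next day, 11 February 2019).
The standard-time date in Orkir Zone, February 11, 2019, falls between 7 October 2018 and 26 April 2019, so daylight saving is in effect and Orkir Zone is at UTC+14:00.
21:00 UTC + 14h = 11:00 Orkir Zone (rolling into the next day, 11 February 2019).

11:00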